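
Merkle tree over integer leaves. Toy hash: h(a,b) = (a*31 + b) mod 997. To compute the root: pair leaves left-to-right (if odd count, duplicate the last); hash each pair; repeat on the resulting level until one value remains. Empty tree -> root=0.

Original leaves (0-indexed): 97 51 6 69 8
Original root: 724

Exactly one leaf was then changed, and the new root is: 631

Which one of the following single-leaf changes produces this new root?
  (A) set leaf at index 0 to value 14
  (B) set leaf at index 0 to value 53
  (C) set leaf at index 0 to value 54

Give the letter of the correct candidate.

Original leaves: [97, 51, 6, 69, 8]
Target new root: 631
Try each candidate change and compute the resulting root:
Candidate A: set leaf[0] = 14 -> leaves = [14, 51, 6, 69, 8]
  L0: [14, 51, 6, 69, 8]
  L1: h(14,51)=(14*31+51)%997=485 h(6,69)=(6*31+69)%997=255 h(8,8)=(8*31+8)%997=256 -> [485, 255, 256]
  L2: h(485,255)=(485*31+255)%997=335 h(256,256)=(256*31+256)%997=216 -> [335, 216]
  L3: h(335,216)=(335*31+216)%997=631 -> [631]
  root = 631 == target 631  ** MATCH **
Candidate B: set leaf[0] = 53 -> leaves = [53, 51, 6, 69, 8]
  L0: [53, 51, 6, 69, 8]
  L1: h(53,51)=(53*31+51)%997=697 h(6,69)=(6*31+69)%997=255 h(8,8)=(8*31+8)%997=256 -> [697, 255, 256]
  L2: h(697,255)=(697*31+255)%997=925 h(256,256)=(256*31+256)%997=216 -> [925, 216]
  L3: h(925,216)=(925*31+216)%997=975 -> [975]
  root = 975 != target 631
Candidate C: set leaf[0] = 54 -> leaves = [54, 51, 6, 69, 8]
  L0: [54, 51, 6, 69, 8]
  L1: h(54,51)=(54*31+51)%997=728 h(6,69)=(6*31+69)%997=255 h(8,8)=(8*31+8)%997=256 -> [728, 255, 256]
  L2: h(728,255)=(728*31+255)%997=889 h(256,256)=(256*31+256)%997=216 -> [889, 216]
  L3: h(889,216)=(889*31+216)%997=856 -> [856]
  root = 856 != target 631
Candidate A produces the target root.

Answer: A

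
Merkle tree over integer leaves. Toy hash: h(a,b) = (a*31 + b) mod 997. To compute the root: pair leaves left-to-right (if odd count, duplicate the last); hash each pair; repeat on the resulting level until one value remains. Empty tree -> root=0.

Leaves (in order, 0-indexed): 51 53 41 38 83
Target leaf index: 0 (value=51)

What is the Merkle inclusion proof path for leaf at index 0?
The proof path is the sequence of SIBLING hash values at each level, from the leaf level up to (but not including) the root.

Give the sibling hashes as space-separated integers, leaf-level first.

Answer: 53 312 247

Derivation:
L0 (leaves): [51, 53, 41, 38, 83], target index=0
L1: h(51,53)=(51*31+53)%997=637 [pair 0] h(41,38)=(41*31+38)%997=312 [pair 1] h(83,83)=(83*31+83)%997=662 [pair 2] -> [637, 312, 662]
  Sibling for proof at L0: 53
L2: h(637,312)=(637*31+312)%997=119 [pair 0] h(662,662)=(662*31+662)%997=247 [pair 1] -> [119, 247]
  Sibling for proof at L1: 312
L3: h(119,247)=(119*31+247)%997=945 [pair 0] -> [945]
  Sibling for proof at L2: 247
Root: 945
Proof path (sibling hashes from leaf to root): [53, 312, 247]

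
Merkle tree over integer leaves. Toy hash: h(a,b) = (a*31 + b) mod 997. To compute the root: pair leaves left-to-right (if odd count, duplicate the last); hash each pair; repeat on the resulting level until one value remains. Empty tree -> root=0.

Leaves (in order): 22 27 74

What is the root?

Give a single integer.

Answer: 419

Derivation:
L0: [22, 27, 74]
L1: h(22,27)=(22*31+27)%997=709 h(74,74)=(74*31+74)%997=374 -> [709, 374]
L2: h(709,374)=(709*31+374)%997=419 -> [419]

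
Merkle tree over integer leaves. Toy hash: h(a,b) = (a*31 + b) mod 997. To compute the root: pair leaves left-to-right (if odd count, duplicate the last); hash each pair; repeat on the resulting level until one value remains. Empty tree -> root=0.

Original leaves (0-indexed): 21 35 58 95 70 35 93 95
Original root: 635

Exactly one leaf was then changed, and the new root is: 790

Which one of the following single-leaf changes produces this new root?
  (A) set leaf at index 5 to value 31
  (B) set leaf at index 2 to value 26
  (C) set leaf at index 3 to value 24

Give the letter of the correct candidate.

Answer: B

Derivation:
Original leaves: [21, 35, 58, 95, 70, 35, 93, 95]
Target new root: 790
Try each candidate change and compute the resulting root:
Candidate A: set leaf[5] = 31 -> leaves = [21, 35, 58, 95, 70, 31, 93, 95]
  L0: [21, 35, 58, 95, 70, 31, 93, 95]
  L1: h(21,35)=(21*31+35)%997=686 h(58,95)=(58*31+95)%997=896 h(70,31)=(70*31+31)%997=207 h(93,95)=(93*31+95)%997=984 -> [686, 896, 207, 984]
  L2: h(686,896)=(686*31+896)%997=228 h(207,984)=(207*31+984)%997=422 -> [228, 422]
  L3: h(228,422)=(228*31+422)%997=511 -> [511]
  root = 511 != target 790
Candidate B: set leaf[2] = 26 -> leaves = [21, 35, 26, 95, 70, 35, 93, 95]
  L0: [21, 35, 26, 95, 70, 35, 93, 95]
  L1: h(21,35)=(21*31+35)%997=686 h(26,95)=(26*31+95)%997=901 h(70,35)=(70*31+35)%997=211 h(93,95)=(93*31+95)%997=984 -> [686, 901, 211, 984]
  L2: h(686,901)=(686*31+901)%997=233 h(211,984)=(211*31+984)%997=546 -> [233, 546]
  L3: h(233,546)=(233*31+546)%997=790 -> [790]
  root = 790 == target 790  ** MATCH **
Candidate C: set leaf[3] = 24 -> leaves = [21, 35, 58, 24, 70, 35, 93, 95]
  L0: [21, 35, 58, 24, 70, 35, 93, 95]
  L1: h(21,35)=(21*31+35)%997=686 h(58,24)=(58*31+24)%997=825 h(70,35)=(70*31+35)%997=211 h(93,95)=(93*31+95)%997=984 -> [686, 825, 211, 984]
  L2: h(686,825)=(686*31+825)%997=157 h(211,984)=(211*31+984)%997=546 -> [157, 546]
  L3: h(157,546)=(157*31+546)%997=428 -> [428]
  root = 428 != target 790
Candidate B produces the target root.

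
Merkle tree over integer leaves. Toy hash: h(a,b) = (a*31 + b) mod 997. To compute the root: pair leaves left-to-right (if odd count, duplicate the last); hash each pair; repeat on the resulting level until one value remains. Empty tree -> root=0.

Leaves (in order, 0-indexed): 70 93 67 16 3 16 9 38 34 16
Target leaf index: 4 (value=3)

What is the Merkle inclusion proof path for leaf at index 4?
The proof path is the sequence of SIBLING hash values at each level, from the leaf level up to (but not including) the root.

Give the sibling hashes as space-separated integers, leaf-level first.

L0 (leaves): [70, 93, 67, 16, 3, 16, 9, 38, 34, 16], target index=4
L1: h(70,93)=(70*31+93)%997=269 [pair 0] h(67,16)=(67*31+16)%997=99 [pair 1] h(3,16)=(3*31+16)%997=109 [pair 2] h(9,38)=(9*31+38)%997=317 [pair 3] h(34,16)=(34*31+16)%997=73 [pair 4] -> [269, 99, 109, 317, 73]
  Sibling for proof at L0: 16
L2: h(269,99)=(269*31+99)%997=462 [pair 0] h(109,317)=(109*31+317)%997=705 [pair 1] h(73,73)=(73*31+73)%997=342 [pair 2] -> [462, 705, 342]
  Sibling for proof at L1: 317
L3: h(462,705)=(462*31+705)%997=72 [pair 0] h(342,342)=(342*31+342)%997=974 [pair 1] -> [72, 974]
  Sibling for proof at L2: 462
L4: h(72,974)=(72*31+974)%997=215 [pair 0] -> [215]
  Sibling for proof at L3: 974
Root: 215
Proof path (sibling hashes from leaf to root): [16, 317, 462, 974]

Answer: 16 317 462 974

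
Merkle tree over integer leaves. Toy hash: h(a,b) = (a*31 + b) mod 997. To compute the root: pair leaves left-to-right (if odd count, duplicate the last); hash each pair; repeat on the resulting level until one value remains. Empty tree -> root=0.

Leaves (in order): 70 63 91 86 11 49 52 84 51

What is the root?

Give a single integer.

Answer: 354

Derivation:
L0: [70, 63, 91, 86, 11, 49, 52, 84, 51]
L1: h(70,63)=(70*31+63)%997=239 h(91,86)=(91*31+86)%997=913 h(11,49)=(11*31+49)%997=390 h(52,84)=(52*31+84)%997=699 h(51,51)=(51*31+51)%997=635 -> [239, 913, 390, 699, 635]
L2: h(239,913)=(239*31+913)%997=346 h(390,699)=(390*31+699)%997=825 h(635,635)=(635*31+635)%997=380 -> [346, 825, 380]
L3: h(346,825)=(346*31+825)%997=584 h(380,380)=(380*31+380)%997=196 -> [584, 196]
L4: h(584,196)=(584*31+196)%997=354 -> [354]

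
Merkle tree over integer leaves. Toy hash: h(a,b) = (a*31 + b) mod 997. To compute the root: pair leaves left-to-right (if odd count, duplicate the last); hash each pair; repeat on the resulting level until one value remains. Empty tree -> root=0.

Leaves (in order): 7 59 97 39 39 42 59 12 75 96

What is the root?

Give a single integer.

L0: [7, 59, 97, 39, 39, 42, 59, 12, 75, 96]
L1: h(7,59)=(7*31+59)%997=276 h(97,39)=(97*31+39)%997=55 h(39,42)=(39*31+42)%997=254 h(59,12)=(59*31+12)%997=844 h(75,96)=(75*31+96)%997=427 -> [276, 55, 254, 844, 427]
L2: h(276,55)=(276*31+55)%997=635 h(254,844)=(254*31+844)%997=742 h(427,427)=(427*31+427)%997=703 -> [635, 742, 703]
L3: h(635,742)=(635*31+742)%997=487 h(703,703)=(703*31+703)%997=562 -> [487, 562]
L4: h(487,562)=(487*31+562)%997=704 -> [704]

Answer: 704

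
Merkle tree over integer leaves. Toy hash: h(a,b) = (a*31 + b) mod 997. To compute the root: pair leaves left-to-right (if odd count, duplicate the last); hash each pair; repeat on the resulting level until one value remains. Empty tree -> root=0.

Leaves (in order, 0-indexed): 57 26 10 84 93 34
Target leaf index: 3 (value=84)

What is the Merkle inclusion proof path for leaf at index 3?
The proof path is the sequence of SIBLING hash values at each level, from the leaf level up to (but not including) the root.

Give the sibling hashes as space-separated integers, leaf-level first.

L0 (leaves): [57, 26, 10, 84, 93, 34], target index=3
L1: h(57,26)=(57*31+26)%997=796 [pair 0] h(10,84)=(10*31+84)%997=394 [pair 1] h(93,34)=(93*31+34)%997=923 [pair 2] -> [796, 394, 923]
  Sibling for proof at L0: 10
L2: h(796,394)=(796*31+394)%997=145 [pair 0] h(923,923)=(923*31+923)%997=623 [pair 1] -> [145, 623]
  Sibling for proof at L1: 796
L3: h(145,623)=(145*31+623)%997=133 [pair 0] -> [133]
  Sibling for proof at L2: 623
Root: 133
Proof path (sibling hashes from leaf to root): [10, 796, 623]

Answer: 10 796 623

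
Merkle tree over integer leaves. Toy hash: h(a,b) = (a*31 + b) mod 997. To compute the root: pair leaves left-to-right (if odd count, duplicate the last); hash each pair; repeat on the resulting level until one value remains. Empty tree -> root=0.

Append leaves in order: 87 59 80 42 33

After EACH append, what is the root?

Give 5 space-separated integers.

After append 87 (leaves=[87]):
  L0: [87]
  root=87
After append 59 (leaves=[87, 59]):
  L0: [87, 59]
  L1: h(87,59)=(87*31+59)%997=762 -> [762]
  root=762
After append 80 (leaves=[87, 59, 80]):
  L0: [87, 59, 80]
  L1: h(87,59)=(87*31+59)%997=762 h(80,80)=(80*31+80)%997=566 -> [762, 566]
  L2: h(762,566)=(762*31+566)%997=260 -> [260]
  root=260
After append 42 (leaves=[87, 59, 80, 42]):
  L0: [87, 59, 80, 42]
  L1: h(87,59)=(87*31+59)%997=762 h(80,42)=(80*31+42)%997=528 -> [762, 528]
  L2: h(762,528)=(762*31+528)%997=222 -> [222]
  root=222
After append 33 (leaves=[87, 59, 80, 42, 33]):
  L0: [87, 59, 80, 42, 33]
  L1: h(87,59)=(87*31+59)%997=762 h(80,42)=(80*31+42)%997=528 h(33,33)=(33*31+33)%997=59 -> [762, 528, 59]
  L2: h(762,528)=(762*31+528)%997=222 h(59,59)=(59*31+59)%997=891 -> [222, 891]
  L3: h(222,891)=(222*31+891)%997=794 -> [794]
  root=794

Answer: 87 762 260 222 794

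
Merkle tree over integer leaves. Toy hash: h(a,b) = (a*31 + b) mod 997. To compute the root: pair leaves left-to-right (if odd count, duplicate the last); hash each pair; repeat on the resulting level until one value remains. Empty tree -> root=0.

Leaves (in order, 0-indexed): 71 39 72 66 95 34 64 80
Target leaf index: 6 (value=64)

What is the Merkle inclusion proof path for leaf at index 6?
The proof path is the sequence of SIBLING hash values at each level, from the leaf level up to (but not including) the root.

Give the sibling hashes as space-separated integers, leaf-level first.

L0 (leaves): [71, 39, 72, 66, 95, 34, 64, 80], target index=6
L1: h(71,39)=(71*31+39)%997=246 [pair 0] h(72,66)=(72*31+66)%997=304 [pair 1] h(95,34)=(95*31+34)%997=985 [pair 2] h(64,80)=(64*31+80)%997=70 [pair 3] -> [246, 304, 985, 70]
  Sibling for proof at L0: 80
L2: h(246,304)=(246*31+304)%997=951 [pair 0] h(985,70)=(985*31+70)%997=695 [pair 1] -> [951, 695]
  Sibling for proof at L1: 985
L3: h(951,695)=(951*31+695)%997=266 [pair 0] -> [266]
  Sibling for proof at L2: 951
Root: 266
Proof path (sibling hashes from leaf to root): [80, 985, 951]

Answer: 80 985 951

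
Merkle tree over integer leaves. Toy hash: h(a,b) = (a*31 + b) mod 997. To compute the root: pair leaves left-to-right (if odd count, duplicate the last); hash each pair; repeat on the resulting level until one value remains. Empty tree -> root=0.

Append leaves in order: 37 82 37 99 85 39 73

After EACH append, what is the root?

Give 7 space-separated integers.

After append 37 (leaves=[37]):
  L0: [37]
  root=37
After append 82 (leaves=[37, 82]):
  L0: [37, 82]
  L1: h(37,82)=(37*31+82)%997=232 -> [232]
  root=232
After append 37 (leaves=[37, 82, 37]):
  L0: [37, 82, 37]
  L1: h(37,82)=(37*31+82)%997=232 h(37,37)=(37*31+37)%997=187 -> [232, 187]
  L2: h(232,187)=(232*31+187)%997=400 -> [400]
  root=400
After append 99 (leaves=[37, 82, 37, 99]):
  L0: [37, 82, 37, 99]
  L1: h(37,82)=(37*31+82)%997=232 h(37,99)=(37*31+99)%997=249 -> [232, 249]
  L2: h(232,249)=(232*31+249)%997=462 -> [462]
  root=462
After append 85 (leaves=[37, 82, 37, 99, 85]):
  L0: [37, 82, 37, 99, 85]
  L1: h(37,82)=(37*31+82)%997=232 h(37,99)=(37*31+99)%997=249 h(85,85)=(85*31+85)%997=726 -> [232, 249, 726]
  L2: h(232,249)=(232*31+249)%997=462 h(726,726)=(726*31+726)%997=301 -> [462, 301]
  L3: h(462,301)=(462*31+301)%997=665 -> [665]
  root=665
After append 39 (leaves=[37, 82, 37, 99, 85, 39]):
  L0: [37, 82, 37, 99, 85, 39]
  L1: h(37,82)=(37*31+82)%997=232 h(37,99)=(37*31+99)%997=249 h(85,39)=(85*31+39)%997=680 -> [232, 249, 680]
  L2: h(232,249)=(232*31+249)%997=462 h(680,680)=(680*31+680)%997=823 -> [462, 823]
  L3: h(462,823)=(462*31+823)%997=190 -> [190]
  root=190
After append 73 (leaves=[37, 82, 37, 99, 85, 39, 73]):
  L0: [37, 82, 37, 99, 85, 39, 73]
  L1: h(37,82)=(37*31+82)%997=232 h(37,99)=(37*31+99)%997=249 h(85,39)=(85*31+39)%997=680 h(73,73)=(73*31+73)%997=342 -> [232, 249, 680, 342]
  L2: h(232,249)=(232*31+249)%997=462 h(680,342)=(680*31+342)%997=485 -> [462, 485]
  L3: h(462,485)=(462*31+485)%997=849 -> [849]
  root=849

Answer: 37 232 400 462 665 190 849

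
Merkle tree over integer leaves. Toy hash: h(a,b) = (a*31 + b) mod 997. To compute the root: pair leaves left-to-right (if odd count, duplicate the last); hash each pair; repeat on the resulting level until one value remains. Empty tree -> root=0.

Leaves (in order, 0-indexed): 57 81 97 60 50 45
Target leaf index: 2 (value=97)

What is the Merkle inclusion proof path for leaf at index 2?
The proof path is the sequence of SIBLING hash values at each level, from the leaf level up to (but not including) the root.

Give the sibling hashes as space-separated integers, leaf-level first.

Answer: 60 851 193

Derivation:
L0 (leaves): [57, 81, 97, 60, 50, 45], target index=2
L1: h(57,81)=(57*31+81)%997=851 [pair 0] h(97,60)=(97*31+60)%997=76 [pair 1] h(50,45)=(50*31+45)%997=598 [pair 2] -> [851, 76, 598]
  Sibling for proof at L0: 60
L2: h(851,76)=(851*31+76)%997=535 [pair 0] h(598,598)=(598*31+598)%997=193 [pair 1] -> [535, 193]
  Sibling for proof at L1: 851
L3: h(535,193)=(535*31+193)%997=826 [pair 0] -> [826]
  Sibling for proof at L2: 193
Root: 826
Proof path (sibling hashes from leaf to root): [60, 851, 193]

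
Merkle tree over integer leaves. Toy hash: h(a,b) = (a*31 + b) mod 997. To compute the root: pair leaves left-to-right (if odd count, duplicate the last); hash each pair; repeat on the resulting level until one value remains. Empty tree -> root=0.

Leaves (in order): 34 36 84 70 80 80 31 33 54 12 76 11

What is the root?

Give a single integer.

Answer: 331

Derivation:
L0: [34, 36, 84, 70, 80, 80, 31, 33, 54, 12, 76, 11]
L1: h(34,36)=(34*31+36)%997=93 h(84,70)=(84*31+70)%997=680 h(80,80)=(80*31+80)%997=566 h(31,33)=(31*31+33)%997=994 h(54,12)=(54*31+12)%997=689 h(76,11)=(76*31+11)%997=373 -> [93, 680, 566, 994, 689, 373]
L2: h(93,680)=(93*31+680)%997=572 h(566,994)=(566*31+994)%997=594 h(689,373)=(689*31+373)%997=795 -> [572, 594, 795]
L3: h(572,594)=(572*31+594)%997=380 h(795,795)=(795*31+795)%997=515 -> [380, 515]
L4: h(380,515)=(380*31+515)%997=331 -> [331]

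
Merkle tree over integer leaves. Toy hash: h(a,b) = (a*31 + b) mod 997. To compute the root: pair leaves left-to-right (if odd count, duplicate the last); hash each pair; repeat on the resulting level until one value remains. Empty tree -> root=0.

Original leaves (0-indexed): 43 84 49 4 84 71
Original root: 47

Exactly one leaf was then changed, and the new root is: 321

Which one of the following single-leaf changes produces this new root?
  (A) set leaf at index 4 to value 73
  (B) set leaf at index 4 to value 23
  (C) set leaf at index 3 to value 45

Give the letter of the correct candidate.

Answer: C

Derivation:
Original leaves: [43, 84, 49, 4, 84, 71]
Target new root: 321
Try each candidate change and compute the resulting root:
Candidate A: set leaf[4] = 73 -> leaves = [43, 84, 49, 4, 73, 71]
  L0: [43, 84, 49, 4, 73, 71]
  L1: h(43,84)=(43*31+84)%997=420 h(49,4)=(49*31+4)%997=526 h(73,71)=(73*31+71)%997=340 -> [420, 526, 340]
  L2: h(420,526)=(420*31+526)%997=585 h(340,340)=(340*31+340)%997=910 -> [585, 910]
  L3: h(585,910)=(585*31+910)%997=102 -> [102]
  root = 102 != target 321
Candidate B: set leaf[4] = 23 -> leaves = [43, 84, 49, 4, 23, 71]
  L0: [43, 84, 49, 4, 23, 71]
  L1: h(43,84)=(43*31+84)%997=420 h(49,4)=(49*31+4)%997=526 h(23,71)=(23*31+71)%997=784 -> [420, 526, 784]
  L2: h(420,526)=(420*31+526)%997=585 h(784,784)=(784*31+784)%997=163 -> [585, 163]
  L3: h(585,163)=(585*31+163)%997=352 -> [352]
  root = 352 != target 321
Candidate C: set leaf[3] = 45 -> leaves = [43, 84, 49, 45, 84, 71]
  L0: [43, 84, 49, 45, 84, 71]
  L1: h(43,84)=(43*31+84)%997=420 h(49,45)=(49*31+45)%997=567 h(84,71)=(84*31+71)%997=681 -> [420, 567, 681]
  L2: h(420,567)=(420*31+567)%997=626 h(681,681)=(681*31+681)%997=855 -> [626, 855]
  L3: h(626,855)=(626*31+855)%997=321 -> [321]
  root = 321 == target 321  ** MATCH **
Candidate C produces the target root.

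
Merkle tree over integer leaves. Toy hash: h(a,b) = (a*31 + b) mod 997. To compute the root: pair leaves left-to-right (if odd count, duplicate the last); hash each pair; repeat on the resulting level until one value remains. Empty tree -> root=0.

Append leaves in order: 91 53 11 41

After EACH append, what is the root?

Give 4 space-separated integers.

After append 91 (leaves=[91]):
  L0: [91]
  root=91
After append 53 (leaves=[91, 53]):
  L0: [91, 53]
  L1: h(91,53)=(91*31+53)%997=880 -> [880]
  root=880
After append 11 (leaves=[91, 53, 11]):
  L0: [91, 53, 11]
  L1: h(91,53)=(91*31+53)%997=880 h(11,11)=(11*31+11)%997=352 -> [880, 352]
  L2: h(880,352)=(880*31+352)%997=713 -> [713]
  root=713
After append 41 (leaves=[91, 53, 11, 41]):
  L0: [91, 53, 11, 41]
  L1: h(91,53)=(91*31+53)%997=880 h(11,41)=(11*31+41)%997=382 -> [880, 382]
  L2: h(880,382)=(880*31+382)%997=743 -> [743]
  root=743

Answer: 91 880 713 743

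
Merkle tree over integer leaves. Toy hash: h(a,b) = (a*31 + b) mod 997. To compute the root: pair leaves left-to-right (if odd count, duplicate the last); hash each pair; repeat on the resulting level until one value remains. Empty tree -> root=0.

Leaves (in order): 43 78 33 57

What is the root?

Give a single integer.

Answer: 953

Derivation:
L0: [43, 78, 33, 57]
L1: h(43,78)=(43*31+78)%997=414 h(33,57)=(33*31+57)%997=83 -> [414, 83]
L2: h(414,83)=(414*31+83)%997=953 -> [953]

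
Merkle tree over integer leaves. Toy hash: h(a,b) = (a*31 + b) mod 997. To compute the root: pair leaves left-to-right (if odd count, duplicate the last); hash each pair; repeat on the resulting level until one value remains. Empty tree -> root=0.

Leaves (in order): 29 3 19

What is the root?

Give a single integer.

Answer: 654

Derivation:
L0: [29, 3, 19]
L1: h(29,3)=(29*31+3)%997=902 h(19,19)=(19*31+19)%997=608 -> [902, 608]
L2: h(902,608)=(902*31+608)%997=654 -> [654]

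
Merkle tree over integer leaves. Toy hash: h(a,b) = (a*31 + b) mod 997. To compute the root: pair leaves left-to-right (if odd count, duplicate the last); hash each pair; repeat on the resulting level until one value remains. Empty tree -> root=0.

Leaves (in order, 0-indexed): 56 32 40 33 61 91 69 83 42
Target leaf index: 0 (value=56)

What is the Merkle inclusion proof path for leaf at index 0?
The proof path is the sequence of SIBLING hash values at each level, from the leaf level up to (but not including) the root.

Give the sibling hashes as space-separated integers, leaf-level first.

L0 (leaves): [56, 32, 40, 33, 61, 91, 69, 83, 42], target index=0
L1: h(56,32)=(56*31+32)%997=771 [pair 0] h(40,33)=(40*31+33)%997=276 [pair 1] h(61,91)=(61*31+91)%997=985 [pair 2] h(69,83)=(69*31+83)%997=228 [pair 3] h(42,42)=(42*31+42)%997=347 [pair 4] -> [771, 276, 985, 228, 347]
  Sibling for proof at L0: 32
L2: h(771,276)=(771*31+276)%997=249 [pair 0] h(985,228)=(985*31+228)%997=853 [pair 1] h(347,347)=(347*31+347)%997=137 [pair 2] -> [249, 853, 137]
  Sibling for proof at L1: 276
L3: h(249,853)=(249*31+853)%997=596 [pair 0] h(137,137)=(137*31+137)%997=396 [pair 1] -> [596, 396]
  Sibling for proof at L2: 853
L4: h(596,396)=(596*31+396)%997=926 [pair 0] -> [926]
  Sibling for proof at L3: 396
Root: 926
Proof path (sibling hashes from leaf to root): [32, 276, 853, 396]

Answer: 32 276 853 396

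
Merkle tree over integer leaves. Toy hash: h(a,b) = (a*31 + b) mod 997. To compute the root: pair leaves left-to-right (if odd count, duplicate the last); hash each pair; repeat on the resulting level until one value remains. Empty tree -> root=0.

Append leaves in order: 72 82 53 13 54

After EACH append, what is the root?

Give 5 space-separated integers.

Answer: 72 320 649 609 397

Derivation:
After append 72 (leaves=[72]):
  L0: [72]
  root=72
After append 82 (leaves=[72, 82]):
  L0: [72, 82]
  L1: h(72,82)=(72*31+82)%997=320 -> [320]
  root=320
After append 53 (leaves=[72, 82, 53]):
  L0: [72, 82, 53]
  L1: h(72,82)=(72*31+82)%997=320 h(53,53)=(53*31+53)%997=699 -> [320, 699]
  L2: h(320,699)=(320*31+699)%997=649 -> [649]
  root=649
After append 13 (leaves=[72, 82, 53, 13]):
  L0: [72, 82, 53, 13]
  L1: h(72,82)=(72*31+82)%997=320 h(53,13)=(53*31+13)%997=659 -> [320, 659]
  L2: h(320,659)=(320*31+659)%997=609 -> [609]
  root=609
After append 54 (leaves=[72, 82, 53, 13, 54]):
  L0: [72, 82, 53, 13, 54]
  L1: h(72,82)=(72*31+82)%997=320 h(53,13)=(53*31+13)%997=659 h(54,54)=(54*31+54)%997=731 -> [320, 659, 731]
  L2: h(320,659)=(320*31+659)%997=609 h(731,731)=(731*31+731)%997=461 -> [609, 461]
  L3: h(609,461)=(609*31+461)%997=397 -> [397]
  root=397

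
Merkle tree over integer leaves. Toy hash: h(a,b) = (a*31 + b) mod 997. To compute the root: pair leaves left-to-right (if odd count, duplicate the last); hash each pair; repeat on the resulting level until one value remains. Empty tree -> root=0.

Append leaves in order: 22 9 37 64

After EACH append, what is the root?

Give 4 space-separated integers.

Answer: 22 691 671 698

Derivation:
After append 22 (leaves=[22]):
  L0: [22]
  root=22
After append 9 (leaves=[22, 9]):
  L0: [22, 9]
  L1: h(22,9)=(22*31+9)%997=691 -> [691]
  root=691
After append 37 (leaves=[22, 9, 37]):
  L0: [22, 9, 37]
  L1: h(22,9)=(22*31+9)%997=691 h(37,37)=(37*31+37)%997=187 -> [691, 187]
  L2: h(691,187)=(691*31+187)%997=671 -> [671]
  root=671
After append 64 (leaves=[22, 9, 37, 64]):
  L0: [22, 9, 37, 64]
  L1: h(22,9)=(22*31+9)%997=691 h(37,64)=(37*31+64)%997=214 -> [691, 214]
  L2: h(691,214)=(691*31+214)%997=698 -> [698]
  root=698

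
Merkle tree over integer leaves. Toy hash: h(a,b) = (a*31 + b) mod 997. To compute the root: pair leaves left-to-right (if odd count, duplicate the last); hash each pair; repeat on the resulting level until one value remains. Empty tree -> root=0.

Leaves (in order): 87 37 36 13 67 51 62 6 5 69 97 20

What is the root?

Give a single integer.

L0: [87, 37, 36, 13, 67, 51, 62, 6, 5, 69, 97, 20]
L1: h(87,37)=(87*31+37)%997=740 h(36,13)=(36*31+13)%997=132 h(67,51)=(67*31+51)%997=134 h(62,6)=(62*31+6)%997=931 h(5,69)=(5*31+69)%997=224 h(97,20)=(97*31+20)%997=36 -> [740, 132, 134, 931, 224, 36]
L2: h(740,132)=(740*31+132)%997=141 h(134,931)=(134*31+931)%997=100 h(224,36)=(224*31+36)%997=1 -> [141, 100, 1]
L3: h(141,100)=(141*31+100)%997=483 h(1,1)=(1*31+1)%997=32 -> [483, 32]
L4: h(483,32)=(483*31+32)%997=50 -> [50]

Answer: 50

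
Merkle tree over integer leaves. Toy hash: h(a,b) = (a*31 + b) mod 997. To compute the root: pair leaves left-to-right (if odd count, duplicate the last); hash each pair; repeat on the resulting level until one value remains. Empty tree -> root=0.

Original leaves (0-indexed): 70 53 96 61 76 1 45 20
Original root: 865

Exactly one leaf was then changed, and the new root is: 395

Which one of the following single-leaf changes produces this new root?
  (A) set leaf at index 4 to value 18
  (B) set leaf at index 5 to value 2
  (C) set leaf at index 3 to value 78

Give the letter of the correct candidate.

Original leaves: [70, 53, 96, 61, 76, 1, 45, 20]
Target new root: 395
Try each candidate change and compute the resulting root:
Candidate A: set leaf[4] = 18 -> leaves = [70, 53, 96, 61, 18, 1, 45, 20]
  L0: [70, 53, 96, 61, 18, 1, 45, 20]
  L1: h(70,53)=(70*31+53)%997=229 h(96,61)=(96*31+61)%997=46 h(18,1)=(18*31+1)%997=559 h(45,20)=(45*31+20)%997=418 -> [229, 46, 559, 418]
  L2: h(229,46)=(229*31+46)%997=166 h(559,418)=(559*31+418)%997=798 -> [166, 798]
  L3: h(166,798)=(166*31+798)%997=959 -> [959]
  root = 959 != target 395
Candidate B: set leaf[5] = 2 -> leaves = [70, 53, 96, 61, 76, 2, 45, 20]
  L0: [70, 53, 96, 61, 76, 2, 45, 20]
  L1: h(70,53)=(70*31+53)%997=229 h(96,61)=(96*31+61)%997=46 h(76,2)=(76*31+2)%997=364 h(45,20)=(45*31+20)%997=418 -> [229, 46, 364, 418]
  L2: h(229,46)=(229*31+46)%997=166 h(364,418)=(364*31+418)%997=735 -> [166, 735]
  L3: h(166,735)=(166*31+735)%997=896 -> [896]
  root = 896 != target 395
Candidate C: set leaf[3] = 78 -> leaves = [70, 53, 96, 78, 76, 1, 45, 20]
  L0: [70, 53, 96, 78, 76, 1, 45, 20]
  L1: h(70,53)=(70*31+53)%997=229 h(96,78)=(96*31+78)%997=63 h(76,1)=(76*31+1)%997=363 h(45,20)=(45*31+20)%997=418 -> [229, 63, 363, 418]
  L2: h(229,63)=(229*31+63)%997=183 h(363,418)=(363*31+418)%997=704 -> [183, 704]
  L3: h(183,704)=(183*31+704)%997=395 -> [395]
  root = 395 == target 395  ** MATCH **
Candidate C produces the target root.

Answer: C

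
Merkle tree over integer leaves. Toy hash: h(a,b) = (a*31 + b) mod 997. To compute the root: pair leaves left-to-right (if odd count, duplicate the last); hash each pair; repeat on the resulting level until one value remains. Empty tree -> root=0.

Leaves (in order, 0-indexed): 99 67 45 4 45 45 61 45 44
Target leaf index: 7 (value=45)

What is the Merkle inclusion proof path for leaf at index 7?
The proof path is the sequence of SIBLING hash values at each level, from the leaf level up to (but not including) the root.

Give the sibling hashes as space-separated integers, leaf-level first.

L0 (leaves): [99, 67, 45, 4, 45, 45, 61, 45, 44], target index=7
L1: h(99,67)=(99*31+67)%997=145 [pair 0] h(45,4)=(45*31+4)%997=402 [pair 1] h(45,45)=(45*31+45)%997=443 [pair 2] h(61,45)=(61*31+45)%997=939 [pair 3] h(44,44)=(44*31+44)%997=411 [pair 4] -> [145, 402, 443, 939, 411]
  Sibling for proof at L0: 61
L2: h(145,402)=(145*31+402)%997=909 [pair 0] h(443,939)=(443*31+939)%997=714 [pair 1] h(411,411)=(411*31+411)%997=191 [pair 2] -> [909, 714, 191]
  Sibling for proof at L1: 443
L3: h(909,714)=(909*31+714)%997=977 [pair 0] h(191,191)=(191*31+191)%997=130 [pair 1] -> [977, 130]
  Sibling for proof at L2: 909
L4: h(977,130)=(977*31+130)%997=507 [pair 0] -> [507]
  Sibling for proof at L3: 130
Root: 507
Proof path (sibling hashes from leaf to root): [61, 443, 909, 130]

Answer: 61 443 909 130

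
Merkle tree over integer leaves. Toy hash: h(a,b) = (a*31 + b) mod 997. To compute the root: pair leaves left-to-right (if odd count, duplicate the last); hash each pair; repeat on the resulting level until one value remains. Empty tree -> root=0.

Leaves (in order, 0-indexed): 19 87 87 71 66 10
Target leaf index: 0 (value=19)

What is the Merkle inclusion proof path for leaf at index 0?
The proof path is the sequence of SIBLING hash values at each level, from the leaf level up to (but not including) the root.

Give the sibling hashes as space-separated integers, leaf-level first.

Answer: 87 774 987

Derivation:
L0 (leaves): [19, 87, 87, 71, 66, 10], target index=0
L1: h(19,87)=(19*31+87)%997=676 [pair 0] h(87,71)=(87*31+71)%997=774 [pair 1] h(66,10)=(66*31+10)%997=62 [pair 2] -> [676, 774, 62]
  Sibling for proof at L0: 87
L2: h(676,774)=(676*31+774)%997=793 [pair 0] h(62,62)=(62*31+62)%997=987 [pair 1] -> [793, 987]
  Sibling for proof at L1: 774
L3: h(793,987)=(793*31+987)%997=645 [pair 0] -> [645]
  Sibling for proof at L2: 987
Root: 645
Proof path (sibling hashes from leaf to root): [87, 774, 987]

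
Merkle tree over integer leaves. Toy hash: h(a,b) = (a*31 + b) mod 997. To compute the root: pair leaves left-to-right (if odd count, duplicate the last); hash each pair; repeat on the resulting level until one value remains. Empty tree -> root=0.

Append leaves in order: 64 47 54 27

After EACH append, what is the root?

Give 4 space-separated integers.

After append 64 (leaves=[64]):
  L0: [64]
  root=64
After append 47 (leaves=[64, 47]):
  L0: [64, 47]
  L1: h(64,47)=(64*31+47)%997=37 -> [37]
  root=37
After append 54 (leaves=[64, 47, 54]):
  L0: [64, 47, 54]
  L1: h(64,47)=(64*31+47)%997=37 h(54,54)=(54*31+54)%997=731 -> [37, 731]
  L2: h(37,731)=(37*31+731)%997=881 -> [881]
  root=881
After append 27 (leaves=[64, 47, 54, 27]):
  L0: [64, 47, 54, 27]
  L1: h(64,47)=(64*31+47)%997=37 h(54,27)=(54*31+27)%997=704 -> [37, 704]
  L2: h(37,704)=(37*31+704)%997=854 -> [854]
  root=854

Answer: 64 37 881 854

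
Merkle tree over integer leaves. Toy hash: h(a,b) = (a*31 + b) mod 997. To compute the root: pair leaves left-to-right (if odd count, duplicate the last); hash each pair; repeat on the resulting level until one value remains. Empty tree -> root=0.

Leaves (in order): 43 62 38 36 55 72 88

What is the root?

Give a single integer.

L0: [43, 62, 38, 36, 55, 72, 88]
L1: h(43,62)=(43*31+62)%997=398 h(38,36)=(38*31+36)%997=217 h(55,72)=(55*31+72)%997=780 h(88,88)=(88*31+88)%997=822 -> [398, 217, 780, 822]
L2: h(398,217)=(398*31+217)%997=591 h(780,822)=(780*31+822)%997=77 -> [591, 77]
L3: h(591,77)=(591*31+77)%997=452 -> [452]

Answer: 452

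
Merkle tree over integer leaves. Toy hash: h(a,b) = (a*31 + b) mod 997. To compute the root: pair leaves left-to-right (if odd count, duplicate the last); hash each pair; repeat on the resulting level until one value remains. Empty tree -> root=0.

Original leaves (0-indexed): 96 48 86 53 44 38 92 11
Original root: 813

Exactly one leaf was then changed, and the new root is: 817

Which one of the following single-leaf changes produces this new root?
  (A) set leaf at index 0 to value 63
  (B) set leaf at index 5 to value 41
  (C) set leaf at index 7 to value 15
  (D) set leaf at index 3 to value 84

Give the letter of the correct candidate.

Answer: C

Derivation:
Original leaves: [96, 48, 86, 53, 44, 38, 92, 11]
Target new root: 817
Try each candidate change and compute the resulting root:
Candidate A: set leaf[0] = 63 -> leaves = [63, 48, 86, 53, 44, 38, 92, 11]
  L0: [63, 48, 86, 53, 44, 38, 92, 11]
  L1: h(63,48)=(63*31+48)%997=7 h(86,53)=(86*31+53)%997=725 h(44,38)=(44*31+38)%997=405 h(92,11)=(92*31+11)%997=869 -> [7, 725, 405, 869]
  L2: h(7,725)=(7*31+725)%997=942 h(405,869)=(405*31+869)%997=463 -> [942, 463]
  L3: h(942,463)=(942*31+463)%997=752 -> [752]
  root = 752 != target 817
Candidate B: set leaf[5] = 41 -> leaves = [96, 48, 86, 53, 44, 41, 92, 11]
  L0: [96, 48, 86, 53, 44, 41, 92, 11]
  L1: h(96,48)=(96*31+48)%997=33 h(86,53)=(86*31+53)%997=725 h(44,41)=(44*31+41)%997=408 h(92,11)=(92*31+11)%997=869 -> [33, 725, 408, 869]
  L2: h(33,725)=(33*31+725)%997=751 h(408,869)=(408*31+869)%997=556 -> [751, 556]
  L3: h(751,556)=(751*31+556)%997=906 -> [906]
  root = 906 != target 817
Candidate C: set leaf[7] = 15 -> leaves = [96, 48, 86, 53, 44, 38, 92, 15]
  L0: [96, 48, 86, 53, 44, 38, 92, 15]
  L1: h(96,48)=(96*31+48)%997=33 h(86,53)=(86*31+53)%997=725 h(44,38)=(44*31+38)%997=405 h(92,15)=(92*31+15)%997=873 -> [33, 725, 405, 873]
  L2: h(33,725)=(33*31+725)%997=751 h(405,873)=(405*31+873)%997=467 -> [751, 467]
  L3: h(751,467)=(751*31+467)%997=817 -> [817]
  root = 817 == target 817  ** MATCH **
Candidate D: set leaf[3] = 84 -> leaves = [96, 48, 86, 84, 44, 38, 92, 11]
  L0: [96, 48, 86, 84, 44, 38, 92, 11]
  L1: h(96,48)=(96*31+48)%997=33 h(86,84)=(86*31+84)%997=756 h(44,38)=(44*31+38)%997=405 h(92,11)=(92*31+11)%997=869 -> [33, 756, 405, 869]
  L2: h(33,756)=(33*31+756)%997=782 h(405,869)=(405*31+869)%997=463 -> [782, 463]
  L3: h(782,463)=(782*31+463)%997=777 -> [777]
  root = 777 != target 817
Candidate C produces the target root.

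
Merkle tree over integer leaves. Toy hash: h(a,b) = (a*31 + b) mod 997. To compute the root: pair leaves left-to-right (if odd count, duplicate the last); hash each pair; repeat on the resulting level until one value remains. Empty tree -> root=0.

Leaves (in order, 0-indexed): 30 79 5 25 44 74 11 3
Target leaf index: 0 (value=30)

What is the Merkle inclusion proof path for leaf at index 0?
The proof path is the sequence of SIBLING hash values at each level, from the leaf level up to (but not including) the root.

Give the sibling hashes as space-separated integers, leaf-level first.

L0 (leaves): [30, 79, 5, 25, 44, 74, 11, 3], target index=0
L1: h(30,79)=(30*31+79)%997=12 [pair 0] h(5,25)=(5*31+25)%997=180 [pair 1] h(44,74)=(44*31+74)%997=441 [pair 2] h(11,3)=(11*31+3)%997=344 [pair 3] -> [12, 180, 441, 344]
  Sibling for proof at L0: 79
L2: h(12,180)=(12*31+180)%997=552 [pair 0] h(441,344)=(441*31+344)%997=57 [pair 1] -> [552, 57]
  Sibling for proof at L1: 180
L3: h(552,57)=(552*31+57)%997=220 [pair 0] -> [220]
  Sibling for proof at L2: 57
Root: 220
Proof path (sibling hashes from leaf to root): [79, 180, 57]

Answer: 79 180 57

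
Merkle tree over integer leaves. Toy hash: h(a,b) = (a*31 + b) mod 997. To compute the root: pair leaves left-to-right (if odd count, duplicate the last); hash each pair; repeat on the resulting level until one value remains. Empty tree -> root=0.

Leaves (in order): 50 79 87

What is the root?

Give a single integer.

L0: [50, 79, 87]
L1: h(50,79)=(50*31+79)%997=632 h(87,87)=(87*31+87)%997=790 -> [632, 790]
L2: h(632,790)=(632*31+790)%997=442 -> [442]

Answer: 442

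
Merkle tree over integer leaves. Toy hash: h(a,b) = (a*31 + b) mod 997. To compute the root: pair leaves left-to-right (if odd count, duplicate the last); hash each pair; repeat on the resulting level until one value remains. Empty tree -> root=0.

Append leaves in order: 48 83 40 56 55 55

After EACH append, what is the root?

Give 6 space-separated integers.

Answer: 48 574 131 147 60 60

Derivation:
After append 48 (leaves=[48]):
  L0: [48]
  root=48
After append 83 (leaves=[48, 83]):
  L0: [48, 83]
  L1: h(48,83)=(48*31+83)%997=574 -> [574]
  root=574
After append 40 (leaves=[48, 83, 40]):
  L0: [48, 83, 40]
  L1: h(48,83)=(48*31+83)%997=574 h(40,40)=(40*31+40)%997=283 -> [574, 283]
  L2: h(574,283)=(574*31+283)%997=131 -> [131]
  root=131
After append 56 (leaves=[48, 83, 40, 56]):
  L0: [48, 83, 40, 56]
  L1: h(48,83)=(48*31+83)%997=574 h(40,56)=(40*31+56)%997=299 -> [574, 299]
  L2: h(574,299)=(574*31+299)%997=147 -> [147]
  root=147
After append 55 (leaves=[48, 83, 40, 56, 55]):
  L0: [48, 83, 40, 56, 55]
  L1: h(48,83)=(48*31+83)%997=574 h(40,56)=(40*31+56)%997=299 h(55,55)=(55*31+55)%997=763 -> [574, 299, 763]
  L2: h(574,299)=(574*31+299)%997=147 h(763,763)=(763*31+763)%997=488 -> [147, 488]
  L3: h(147,488)=(147*31+488)%997=60 -> [60]
  root=60
After append 55 (leaves=[48, 83, 40, 56, 55, 55]):
  L0: [48, 83, 40, 56, 55, 55]
  L1: h(48,83)=(48*31+83)%997=574 h(40,56)=(40*31+56)%997=299 h(55,55)=(55*31+55)%997=763 -> [574, 299, 763]
  L2: h(574,299)=(574*31+299)%997=147 h(763,763)=(763*31+763)%997=488 -> [147, 488]
  L3: h(147,488)=(147*31+488)%997=60 -> [60]
  root=60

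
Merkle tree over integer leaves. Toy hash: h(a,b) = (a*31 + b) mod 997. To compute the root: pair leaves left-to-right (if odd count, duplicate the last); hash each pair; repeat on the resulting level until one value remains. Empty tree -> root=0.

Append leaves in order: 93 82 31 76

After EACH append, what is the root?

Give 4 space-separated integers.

Answer: 93 971 186 231

Derivation:
After append 93 (leaves=[93]):
  L0: [93]
  root=93
After append 82 (leaves=[93, 82]):
  L0: [93, 82]
  L1: h(93,82)=(93*31+82)%997=971 -> [971]
  root=971
After append 31 (leaves=[93, 82, 31]):
  L0: [93, 82, 31]
  L1: h(93,82)=(93*31+82)%997=971 h(31,31)=(31*31+31)%997=992 -> [971, 992]
  L2: h(971,992)=(971*31+992)%997=186 -> [186]
  root=186
After append 76 (leaves=[93, 82, 31, 76]):
  L0: [93, 82, 31, 76]
  L1: h(93,82)=(93*31+82)%997=971 h(31,76)=(31*31+76)%997=40 -> [971, 40]
  L2: h(971,40)=(971*31+40)%997=231 -> [231]
  root=231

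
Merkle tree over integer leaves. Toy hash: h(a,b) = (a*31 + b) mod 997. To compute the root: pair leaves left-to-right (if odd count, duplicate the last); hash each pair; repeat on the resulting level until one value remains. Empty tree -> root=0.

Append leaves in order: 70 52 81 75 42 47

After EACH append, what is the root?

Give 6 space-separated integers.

After append 70 (leaves=[70]):
  L0: [70]
  root=70
After append 52 (leaves=[70, 52]):
  L0: [70, 52]
  L1: h(70,52)=(70*31+52)%997=228 -> [228]
  root=228
After append 81 (leaves=[70, 52, 81]):
  L0: [70, 52, 81]
  L1: h(70,52)=(70*31+52)%997=228 h(81,81)=(81*31+81)%997=598 -> [228, 598]
  L2: h(228,598)=(228*31+598)%997=687 -> [687]
  root=687
After append 75 (leaves=[70, 52, 81, 75]):
  L0: [70, 52, 81, 75]
  L1: h(70,52)=(70*31+52)%997=228 h(81,75)=(81*31+75)%997=592 -> [228, 592]
  L2: h(228,592)=(228*31+592)%997=681 -> [681]
  root=681
After append 42 (leaves=[70, 52, 81, 75, 42]):
  L0: [70, 52, 81, 75, 42]
  L1: h(70,52)=(70*31+52)%997=228 h(81,75)=(81*31+75)%997=592 h(42,42)=(42*31+42)%997=347 -> [228, 592, 347]
  L2: h(228,592)=(228*31+592)%997=681 h(347,347)=(347*31+347)%997=137 -> [681, 137]
  L3: h(681,137)=(681*31+137)%997=311 -> [311]
  root=311
After append 47 (leaves=[70, 52, 81, 75, 42, 47]):
  L0: [70, 52, 81, 75, 42, 47]
  L1: h(70,52)=(70*31+52)%997=228 h(81,75)=(81*31+75)%997=592 h(42,47)=(42*31+47)%997=352 -> [228, 592, 352]
  L2: h(228,592)=(228*31+592)%997=681 h(352,352)=(352*31+352)%997=297 -> [681, 297]
  L3: h(681,297)=(681*31+297)%997=471 -> [471]
  root=471

Answer: 70 228 687 681 311 471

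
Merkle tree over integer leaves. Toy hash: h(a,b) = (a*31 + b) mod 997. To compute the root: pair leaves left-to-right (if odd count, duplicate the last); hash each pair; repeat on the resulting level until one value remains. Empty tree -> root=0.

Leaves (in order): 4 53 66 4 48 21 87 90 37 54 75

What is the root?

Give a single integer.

L0: [4, 53, 66, 4, 48, 21, 87, 90, 37, 54, 75]
L1: h(4,53)=(4*31+53)%997=177 h(66,4)=(66*31+4)%997=56 h(48,21)=(48*31+21)%997=512 h(87,90)=(87*31+90)%997=793 h(37,54)=(37*31+54)%997=204 h(75,75)=(75*31+75)%997=406 -> [177, 56, 512, 793, 204, 406]
L2: h(177,56)=(177*31+56)%997=558 h(512,793)=(512*31+793)%997=713 h(204,406)=(204*31+406)%997=748 -> [558, 713, 748]
L3: h(558,713)=(558*31+713)%997=65 h(748,748)=(748*31+748)%997=8 -> [65, 8]
L4: h(65,8)=(65*31+8)%997=29 -> [29]

Answer: 29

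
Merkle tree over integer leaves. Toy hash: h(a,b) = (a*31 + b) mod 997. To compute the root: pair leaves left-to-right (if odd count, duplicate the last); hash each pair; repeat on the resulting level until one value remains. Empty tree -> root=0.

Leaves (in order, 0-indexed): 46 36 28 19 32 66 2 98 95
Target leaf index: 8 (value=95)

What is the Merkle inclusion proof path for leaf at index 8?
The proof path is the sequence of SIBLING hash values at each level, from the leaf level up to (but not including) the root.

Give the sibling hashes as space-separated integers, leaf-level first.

L0 (leaves): [46, 36, 28, 19, 32, 66, 2, 98, 95], target index=8
L1: h(46,36)=(46*31+36)%997=465 [pair 0] h(28,19)=(28*31+19)%997=887 [pair 1] h(32,66)=(32*31+66)%997=61 [pair 2] h(2,98)=(2*31+98)%997=160 [pair 3] h(95,95)=(95*31+95)%997=49 [pair 4] -> [465, 887, 61, 160, 49]
  Sibling for proof at L0: 95
L2: h(465,887)=(465*31+887)%997=347 [pair 0] h(61,160)=(61*31+160)%997=57 [pair 1] h(49,49)=(49*31+49)%997=571 [pair 2] -> [347, 57, 571]
  Sibling for proof at L1: 49
L3: h(347,57)=(347*31+57)%997=844 [pair 0] h(571,571)=(571*31+571)%997=326 [pair 1] -> [844, 326]
  Sibling for proof at L2: 571
L4: h(844,326)=(844*31+326)%997=568 [pair 0] -> [568]
  Sibling for proof at L3: 844
Root: 568
Proof path (sibling hashes from leaf to root): [95, 49, 571, 844]

Answer: 95 49 571 844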